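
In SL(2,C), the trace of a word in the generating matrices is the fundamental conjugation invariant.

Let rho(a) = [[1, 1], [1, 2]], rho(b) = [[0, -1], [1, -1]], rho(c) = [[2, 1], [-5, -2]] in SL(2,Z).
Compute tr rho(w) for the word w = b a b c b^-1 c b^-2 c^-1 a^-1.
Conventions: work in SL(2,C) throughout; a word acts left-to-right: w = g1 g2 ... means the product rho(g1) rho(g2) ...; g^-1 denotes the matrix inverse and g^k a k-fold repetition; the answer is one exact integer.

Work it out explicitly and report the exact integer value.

-1646

rho(b) = [[0, -1], [1, -1]]
... * rho(a) = [[1, 1], [1, 2]]  ->  [[-1, -2], [0, -1]]
... * rho(b) = [[0, -1], [1, -1]]  ->  [[-2, 3], [-1, 1]]
... * rho(c) = [[2, 1], [-5, -2]]  ->  [[-19, -8], [-7, -3]]
... * rho(b^-1) = [[-1, 1], [-1, 0]]  ->  [[27, -19], [10, -7]]
... * rho(c) = [[2, 1], [-5, -2]]  ->  [[149, 65], [55, 24]]
... * rho(b^-1) = [[-1, 1], [-1, 0]]  ->  [[-214, 149], [-79, 55]]
... * rho(b^-1) = [[-1, 1], [-1, 0]]  ->  [[65, -214], [24, -79]]
... * rho(c^-1) = [[-2, -1], [5, 2]]  ->  [[-1200, -493], [-443, -182]]
... * rho(a^-1) = [[2, -1], [-1, 1]]  ->  [[-1907, 707], [-704, 261]]
tr = -1907 + 261 = -1646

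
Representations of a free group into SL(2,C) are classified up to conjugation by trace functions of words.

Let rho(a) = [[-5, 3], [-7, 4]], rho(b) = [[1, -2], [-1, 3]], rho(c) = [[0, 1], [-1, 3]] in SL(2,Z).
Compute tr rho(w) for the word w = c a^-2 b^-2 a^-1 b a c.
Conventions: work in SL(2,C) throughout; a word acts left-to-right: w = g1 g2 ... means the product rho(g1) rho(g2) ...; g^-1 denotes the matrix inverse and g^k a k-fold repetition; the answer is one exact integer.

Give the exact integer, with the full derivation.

11390

rho(c) = [[0, 1], [-1, 3]]
... * rho(a^-1) = [[4, -3], [7, -5]]  ->  [[7, -5], [17, -12]]
... * rho(a^-1) = [[4, -3], [7, -5]]  ->  [[-7, 4], [-16, 9]]
... * rho(b^-1) = [[3, 2], [1, 1]]  ->  [[-17, -10], [-39, -23]]
... * rho(b^-1) = [[3, 2], [1, 1]]  ->  [[-61, -44], [-140, -101]]
... * rho(a^-1) = [[4, -3], [7, -5]]  ->  [[-552, 403], [-1267, 925]]
... * rho(b) = [[1, -2], [-1, 3]]  ->  [[-955, 2313], [-2192, 5309]]
... * rho(a) = [[-5, 3], [-7, 4]]  ->  [[-11416, 6387], [-26203, 14660]]
... * rho(c) = [[0, 1], [-1, 3]]  ->  [[-6387, 7745], [-14660, 17777]]
tr = -6387 + 17777 = 11390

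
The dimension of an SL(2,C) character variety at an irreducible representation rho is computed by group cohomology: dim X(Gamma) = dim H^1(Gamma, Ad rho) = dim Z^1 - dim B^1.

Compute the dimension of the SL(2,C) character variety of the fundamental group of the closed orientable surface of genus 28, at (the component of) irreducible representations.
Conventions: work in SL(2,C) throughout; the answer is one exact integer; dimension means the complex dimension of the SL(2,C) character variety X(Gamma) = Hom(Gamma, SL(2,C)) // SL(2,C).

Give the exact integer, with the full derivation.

162

The genus-28 surface group: 2g = 56 generators, one relator prod [a_i, b_i].
Unconstrained cocycle data is one sl_2 vector per generator (168 dimensions), cut by the relator condition d_2(z) = 0.
d_2 is surjective at irreducible rho (its cokernel H^2 is dual to H^0 = 0), so dim Z^1 = 168 - 3 = 165.
Coboundaries contribute dim B^1 = 3 (injective at irreducible rho).
dim X = dim H^1 = 165 - 3 = 162.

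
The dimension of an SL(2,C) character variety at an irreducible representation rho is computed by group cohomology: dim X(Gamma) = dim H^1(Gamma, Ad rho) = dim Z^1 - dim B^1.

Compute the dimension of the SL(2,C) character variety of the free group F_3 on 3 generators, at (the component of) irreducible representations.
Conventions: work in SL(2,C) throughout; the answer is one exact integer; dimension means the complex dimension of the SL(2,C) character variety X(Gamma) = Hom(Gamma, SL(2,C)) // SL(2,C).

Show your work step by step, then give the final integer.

The free group F_3: 3 generators, no relators.
A cocycle picks one sl_2 vector per generator freely, giving dim Z^1 = 3*3 = 9.
Irreducibility makes the coboundary map sl_2 -> Z^1 injective (trivial centralizer), so dim B^1 = 3.
dim X = dim H^1 = dim Z^1 - dim B^1 = 9 - 3 = 6.

6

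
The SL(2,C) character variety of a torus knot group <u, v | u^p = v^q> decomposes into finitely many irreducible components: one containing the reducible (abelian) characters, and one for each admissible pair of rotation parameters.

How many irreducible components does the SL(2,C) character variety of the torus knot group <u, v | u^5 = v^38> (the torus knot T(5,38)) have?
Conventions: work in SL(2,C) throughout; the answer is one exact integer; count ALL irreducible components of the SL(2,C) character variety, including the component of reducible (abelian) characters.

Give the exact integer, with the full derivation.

75

In the torus knot group T(5,38), u^5 = v^38 is central, so an irreducible representation sends it to +I or -I (Schur).
So on each irreducible component the traces are pinned: tr(u) = 2*cos(pi*alpha/5) with 1 <= alpha <= 4, tr(v) = 2*cos(pi*beta/38) with 1 <= beta <= 37.
The two central values (-1)^alpha I and (-1)^beta I must be the same matrix, so alpha and beta share a parity.
Counting: 2 odd alphas x 19 odd betas + 2 even alphas x 18 even betas = 38 + 36 = 74.
Total: 74 irreducible-character components + 1 reducible (abelian) component = 75.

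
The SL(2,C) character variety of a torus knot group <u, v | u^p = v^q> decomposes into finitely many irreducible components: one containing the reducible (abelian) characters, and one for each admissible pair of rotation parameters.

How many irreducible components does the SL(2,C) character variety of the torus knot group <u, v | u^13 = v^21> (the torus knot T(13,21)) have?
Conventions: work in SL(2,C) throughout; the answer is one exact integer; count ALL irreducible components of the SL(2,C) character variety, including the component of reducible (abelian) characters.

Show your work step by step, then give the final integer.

121

Gamma = < u, v | u^13 = v^21 > (torus knot T(13,21)); the central element u^13 = v^21 acts as +I or -I in any irreducible SL(2,C) representation.
On an irreducible component, tr(u) is locked at 2*cos(pi*alpha/13) for some alpha in 1..12, and tr(v) at 2*cos(pi*beta/21) for some beta in 1..20.
u^13 = (-1)^alpha I and v^21 = (-1)^beta I must agree, so alpha and beta have equal parity.
count pairs: odd alpha (6 choices) x odd beta (10), plus even alpha (6) x even beta (10): 6*10 + 6*10 = 120.
That is 120 components of irreducible characters, and with the reducible (abelian) component the total is 121.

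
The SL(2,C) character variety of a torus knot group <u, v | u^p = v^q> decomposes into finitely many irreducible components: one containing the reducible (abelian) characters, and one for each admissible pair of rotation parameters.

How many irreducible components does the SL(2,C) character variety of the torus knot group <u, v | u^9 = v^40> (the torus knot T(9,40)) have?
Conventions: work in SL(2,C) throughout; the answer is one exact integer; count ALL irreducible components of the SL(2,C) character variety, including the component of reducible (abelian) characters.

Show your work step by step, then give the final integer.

157

In the torus knot group T(9,40), u^9 = v^40 is central, so an irreducible representation sends it to +I or -I (Schur).
This locks tr(u) to 2*cos(pi*alpha/9), alpha in 1..8, and tr(v) to 2*cos(pi*beta/40), beta in 1..39, on each component of irreducible characters.
u^9 = (-1)^alpha I and v^40 = (-1)^beta I must agree, so alpha and beta have equal parity.
Counting: 4 odd alphas x 20 odd betas + 4 even alphas x 19 even betas = 80 + 76 = 156.
Total: 156 irreducible-character components + 1 reducible (abelian) component = 157.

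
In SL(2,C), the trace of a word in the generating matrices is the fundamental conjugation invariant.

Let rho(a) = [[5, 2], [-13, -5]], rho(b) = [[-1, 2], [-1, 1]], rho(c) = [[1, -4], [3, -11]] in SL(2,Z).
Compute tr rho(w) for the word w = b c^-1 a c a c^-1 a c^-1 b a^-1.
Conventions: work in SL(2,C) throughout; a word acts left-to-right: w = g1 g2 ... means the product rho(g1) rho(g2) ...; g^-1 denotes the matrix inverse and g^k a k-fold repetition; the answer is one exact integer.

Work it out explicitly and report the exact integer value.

341099650

rho(b) = [[-1, 2], [-1, 1]]
... * rho(c^-1) = [[-11, 4], [-3, 1]]  ->  [[5, -2], [8, -3]]
... * rho(a) = [[5, 2], [-13, -5]]  ->  [[51, 20], [79, 31]]
... * rho(c) = [[1, -4], [3, -11]]  ->  [[111, -424], [172, -657]]
... * rho(a) = [[5, 2], [-13, -5]]  ->  [[6067, 2342], [9401, 3629]]
... * rho(c^-1) = [[-11, 4], [-3, 1]]  ->  [[-73763, 26610], [-114298, 41233]]
... * rho(a) = [[5, 2], [-13, -5]]  ->  [[-714745, -280576], [-1107519, -434761]]
... * rho(c^-1) = [[-11, 4], [-3, 1]]  ->  [[8703923, -3139556], [13486992, -4864837]]
... * rho(b) = [[-1, 2], [-1, 1]]  ->  [[-5564367, 14268290], [-8622155, 22109147]]
... * rho(a^-1) = [[-5, -2], [13, 5]]  ->  [[213309605, 82470184], [330529686, 127790045]]
tr = 213309605 + 127790045 = 341099650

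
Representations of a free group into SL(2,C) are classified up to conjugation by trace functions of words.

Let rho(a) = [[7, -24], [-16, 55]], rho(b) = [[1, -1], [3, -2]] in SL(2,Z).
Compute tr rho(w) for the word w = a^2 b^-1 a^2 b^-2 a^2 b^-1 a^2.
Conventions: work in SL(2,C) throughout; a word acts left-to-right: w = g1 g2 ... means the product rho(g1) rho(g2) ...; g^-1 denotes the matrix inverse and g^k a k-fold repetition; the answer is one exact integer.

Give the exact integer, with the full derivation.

-1370166647983873

rho(a) = [[7, -24], [-16, 55]]
... * rho(a) = [[7, -24], [-16, 55]]  ->  [[433, -1488], [-992, 3409]]
... * rho(b^-1) = [[-2, 1], [-3, 1]]  ->  [[3598, -1055], [-8243, 2417]]
... * rho(a) = [[7, -24], [-16, 55]]  ->  [[42066, -144377], [-96373, 330767]]
... * rho(a) = [[7, -24], [-16, 55]]  ->  [[2604494, -8950319], [-5966883, 20505137]]
... * rho(b^-1) = [[-2, 1], [-3, 1]]  ->  [[21641969, -6345825], [-49581645, 14538254]]
... * rho(b^-1) = [[-2, 1], [-3, 1]]  ->  [[-24246463, 15296144], [55548528, -35043391]]
... * rho(a) = [[7, -24], [-16, 55]]  ->  [[-414463545, 1423203032], [949533952, -3260551177]]
... * rho(a) = [[7, -24], [-16, 55]]  ->  [[-25672493327, 88223291840], [58815556496, -202119129583]]
... * rho(b^-1) = [[-2, 1], [-3, 1]]  ->  [[-213324888866, 62550798513], [488726275757, -143303573087]]
... * rho(a) = [[7, -24], [-16, 55]]  ->  [[-2494086998270, 8560091250999], [5713941099691, -19611127137953]]
... * rho(a) = [[7, -24], [-16, 55]]  ->  [[-154420069003874, 530663106763425], [353775621905085, -1215746578979999]]
tr = -154420069003874 + -1215746578979999 = -1370166647983873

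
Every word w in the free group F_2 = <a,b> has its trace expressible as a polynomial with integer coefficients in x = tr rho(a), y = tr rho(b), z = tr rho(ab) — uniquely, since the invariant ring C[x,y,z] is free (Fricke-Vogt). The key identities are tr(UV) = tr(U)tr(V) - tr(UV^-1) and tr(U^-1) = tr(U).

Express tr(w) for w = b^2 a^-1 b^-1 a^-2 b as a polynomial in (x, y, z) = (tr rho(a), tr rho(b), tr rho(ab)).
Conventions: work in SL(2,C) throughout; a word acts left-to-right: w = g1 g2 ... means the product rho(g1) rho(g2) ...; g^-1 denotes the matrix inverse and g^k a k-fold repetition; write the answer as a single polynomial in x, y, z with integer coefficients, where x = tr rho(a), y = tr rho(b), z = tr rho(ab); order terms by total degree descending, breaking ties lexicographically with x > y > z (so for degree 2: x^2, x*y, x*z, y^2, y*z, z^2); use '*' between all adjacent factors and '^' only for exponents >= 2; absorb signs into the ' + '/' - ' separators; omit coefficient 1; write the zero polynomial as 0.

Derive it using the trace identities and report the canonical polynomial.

next, trace(b^2) = trace(b)*trace(b) - trace(1) = y^2 - 2
trace(b^2 a) = trace(b)*trace(a b) - trace(a) = y*z - x
and trace(b^2 a^-1) = trace(b^2)*trace(a) - trace(b^2 a) = x*y^2 - y*z - x
trace(a^-2 b^2) = trace(b^2 a^-1)*trace(a) - trace(b^2) = x^2*y^2 - x*y*z - x^2 - y^2 + 2
next, trace(b^3) = trace(b)*trace(b^2) - trace(b) = y^3 - 3*y
next, trace(b^3 a) = trace(b)*trace(a b^2) - trace(a b) = y^2*z - x*y - z
trace(a^-1 b^3) = trace(b^3)*trace(a) - trace(b^3 a) = x*y^3 - y^2*z - 2*x*y + z
trace(b^3 a b) = trace(b)*trace(b a b^2) - trace(b a b) = y^3*z - x*y^2 - 2*y*z + x
trace(a b a b) = trace(b a)*trace(b a) - trace(1)   [split at repeated b] = z^2 - 2
trace(a b a) = trace(a)*trace(b a) - trace(b) = x*z - y
next, trace(a b a b^2) = trace(b)*trace(a b a b) - trace(a b a) = y*z^2 - x*z - y
and trace(b^3 a b a) = trace(b)*trace(a b a b^2) - trace(a b a b) = y^2*z^2 - x*y*z - y^2 - z^2 + 2
next, trace(b^3 a b a^-1) = trace(b^3 a b)*trace(a) - trace(b^3 a b a) = x*y^3*z - x^2*y^2 - y^2*z^2 - x*y*z + x^2 + y^2 + z^2 - 2
trace(a^-2 b^3 a b) = trace(b^3 a b a^-1)*trace(a) - trace(b^3 a b) = x^2*y^3*z - x^3*y^2 - x*y^2*z^2 - x^2*y*z - y^3*z + x^3 + 2*x*y^2 + x*z^2 + 2*y*z - 3*x
and trace(b^-1 a^-2 b^3 a) = trace(a^-2 b^3 a)*trace(b) - trace(a^-2 b^3 a b) = -x^2*y^3*z + x^3*y^2 + x*y^4 + x*y^2*z^2 + x^2*y*z - x^3 - 4*x*y^2 - x*z^2 - y*z + 3*x
trace(b^2 a^-1 b^-1 a^-2 b) = trace(b^-1 a^-2 b^3)*trace(a) - trace(b^-1 a^-2 b^3 a) = x^2*y^3*z - x*y^4 - x*y^2*z^2 - 2*x^2*y*z + 3*x*y^2 + x*z^2 + y*z - x

x^2*y^3*z - x*y^4 - x*y^2*z^2 - 2*x^2*y*z + 3*x*y^2 + x*z^2 + y*z - x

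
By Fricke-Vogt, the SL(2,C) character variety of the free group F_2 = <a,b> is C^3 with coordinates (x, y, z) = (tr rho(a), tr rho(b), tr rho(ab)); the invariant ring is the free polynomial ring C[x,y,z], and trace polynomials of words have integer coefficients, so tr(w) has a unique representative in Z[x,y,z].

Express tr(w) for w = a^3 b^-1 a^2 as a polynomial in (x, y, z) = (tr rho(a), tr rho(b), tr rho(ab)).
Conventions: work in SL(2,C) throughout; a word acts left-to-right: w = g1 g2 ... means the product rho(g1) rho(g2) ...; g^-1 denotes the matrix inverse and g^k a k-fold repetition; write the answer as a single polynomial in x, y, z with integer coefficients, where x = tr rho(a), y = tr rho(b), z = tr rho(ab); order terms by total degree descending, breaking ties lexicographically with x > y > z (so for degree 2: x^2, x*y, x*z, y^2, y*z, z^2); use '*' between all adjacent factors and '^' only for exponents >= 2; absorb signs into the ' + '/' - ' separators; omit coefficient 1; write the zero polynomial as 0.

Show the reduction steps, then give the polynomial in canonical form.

tr(a^2) = tr(a) tr(a) - tr(1) = x^2 - 2
tr(a^3) = tr(a) tr(a^2) - tr(a) = x^3 - 3*x
tr(a^4) = tr(a) tr(a^3) - tr(a^2) = x^4 - 4*x^2 + 2
tr(a^5) = tr(a) tr(a^4) - tr(a^3) = x^5 - 5*x^3 + 5*x
tr(a b a) = tr(a) tr(b a) - tr(b) = x*z - y
tr(a^2 b a) = tr(a) tr(a b a) - tr(a b) = x^2*z - x*y - z
tr(b a^4) = tr(a) tr(a^2 b a) - tr(a^2 b) = x^3*z - x^2*y - 2*x*z + y
tr(a^5 b) = tr(a) tr(b a^4) - tr(b a^3) = x^4*z - x^3*y - 3*x^2*z + 2*x*y + z
tr(a^3 b^-1 a^2) = tr(a^5) tr(b) - tr(a^5 b) = x^5*y - x^4*z - 4*x^3*y + 3*x^2*z + 3*x*y - z

x^5*y - x^4*z - 4*x^3*y + 3*x^2*z + 3*x*y - z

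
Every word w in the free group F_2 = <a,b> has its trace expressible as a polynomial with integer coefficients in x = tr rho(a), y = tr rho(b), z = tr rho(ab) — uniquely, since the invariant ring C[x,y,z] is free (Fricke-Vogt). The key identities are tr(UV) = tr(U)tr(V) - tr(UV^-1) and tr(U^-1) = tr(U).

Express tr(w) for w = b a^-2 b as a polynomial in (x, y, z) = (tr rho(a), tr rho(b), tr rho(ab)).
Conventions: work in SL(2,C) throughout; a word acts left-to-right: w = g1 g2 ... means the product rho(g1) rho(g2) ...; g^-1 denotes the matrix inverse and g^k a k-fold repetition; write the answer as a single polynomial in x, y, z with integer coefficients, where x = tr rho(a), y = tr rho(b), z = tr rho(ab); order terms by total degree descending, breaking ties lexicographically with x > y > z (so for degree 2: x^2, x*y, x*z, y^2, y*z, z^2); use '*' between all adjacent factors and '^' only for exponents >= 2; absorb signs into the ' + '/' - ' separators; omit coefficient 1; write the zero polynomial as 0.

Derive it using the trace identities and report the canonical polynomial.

tr(b^2) = tr(b)*tr(b) - tr(1)  (reduce the b square) = y^2 - 2
apply: tr(b^2 a) = tr(b)*tr(a b) - tr(a)  (reduce the b square) = y*z - x
use: tr(b^2 a^-1) = tr(b^2)*tr(a) - tr(b^2 a)  (eliminate a^-1) = x*y^2 - y*z - x
tr(b a^-2 b) = tr(b^2 a^-1)*tr(a) - tr(b^2)  (eliminate a^-1) = x^2*y^2 - x*y*z - x^2 - y^2 + 2

x^2*y^2 - x*y*z - x^2 - y^2 + 2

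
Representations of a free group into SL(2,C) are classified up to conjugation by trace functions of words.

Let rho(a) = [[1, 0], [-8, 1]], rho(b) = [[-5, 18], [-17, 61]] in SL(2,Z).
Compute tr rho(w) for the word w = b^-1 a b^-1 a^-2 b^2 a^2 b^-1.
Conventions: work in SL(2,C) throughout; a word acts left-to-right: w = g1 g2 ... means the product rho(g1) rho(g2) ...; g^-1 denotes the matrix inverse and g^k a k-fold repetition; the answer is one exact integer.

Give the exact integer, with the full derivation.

52015509704

rho(b^-1) = [[61, -18], [17, -5]]
... * rho(a) = [[1, 0], [-8, 1]]  ->  [[205, -18], [57, -5]]
... * rho(b^-1) = [[61, -18], [17, -5]]  ->  [[12199, -3600], [3392, -1001]]
... * rho(a^-1) = [[1, 0], [8, 1]]  ->  [[-16601, -3600], [-4616, -1001]]
... * rho(a^-1) = [[1, 0], [8, 1]]  ->  [[-45401, -3600], [-12624, -1001]]
... * rho(b) = [[-5, 18], [-17, 61]]  ->  [[288205, -1036818], [80137, -288293]]
... * rho(b) = [[-5, 18], [-17, 61]]  ->  [[16184881, -58058208], [4500296, -16143407]]
... * rho(a) = [[1, 0], [-8, 1]]  ->  [[480650545, -58058208], [133647552, -16143407]]
... * rho(a) = [[1, 0], [-8, 1]]  ->  [[945116209, -58058208], [262794808, -16143407]]
... * rho(b^-1) = [[61, -18], [17, -5]]  ->  [[56665099213, -16721800722], [15756045369, -4649589509]]
tr = 56665099213 + -4649589509 = 52015509704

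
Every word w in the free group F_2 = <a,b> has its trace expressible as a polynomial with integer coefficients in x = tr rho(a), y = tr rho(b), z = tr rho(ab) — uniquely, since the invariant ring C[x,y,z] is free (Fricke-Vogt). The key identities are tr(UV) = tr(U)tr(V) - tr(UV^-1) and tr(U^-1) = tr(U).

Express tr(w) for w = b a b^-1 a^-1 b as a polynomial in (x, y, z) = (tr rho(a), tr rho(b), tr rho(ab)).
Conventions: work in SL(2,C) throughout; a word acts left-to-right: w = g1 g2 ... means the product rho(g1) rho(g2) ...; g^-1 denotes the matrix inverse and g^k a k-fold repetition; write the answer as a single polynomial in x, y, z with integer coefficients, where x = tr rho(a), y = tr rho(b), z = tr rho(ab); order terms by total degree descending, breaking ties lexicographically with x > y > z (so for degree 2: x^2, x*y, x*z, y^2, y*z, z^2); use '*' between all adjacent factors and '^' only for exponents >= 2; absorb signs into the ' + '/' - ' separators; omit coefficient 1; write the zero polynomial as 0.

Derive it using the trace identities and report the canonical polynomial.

-x*y^2*z + x^2*y + y^3 + y*z^2 - 3*y

tr(b^2) = tr(b) * tr(b) - tr(1) = y^2 - 2
tr(a b^2) = tr(b) * tr(a b) - tr(a) = y*z - x
tr(b^2 a b) = tr(b) * tr(a b^2) - tr(a b) = y^2*z - x*y - z
tr(a b a b) = tr(b a) * tr(b a) - tr(1) = z^2 - 2
tr(a b a) = tr(a) * tr(b a) - tr(b) = x*z - y
tr(b^2 a b a) = tr(b) * tr(a b a b) - tr(a b a) = y*z^2 - x*z - y
tr(a^-1 b^2 a b) = tr(b^2 a b) * tr(a) - tr(b^2 a b a) = x*y^2*z - x^2*y - y*z^2 + y
tr(b a b^-1 a^-1 b) = tr(a^-1 b^2 a) * tr(b) - tr(a^-1 b^2 a b) = -x*y^2*z + x^2*y + y^3 + y*z^2 - 3*y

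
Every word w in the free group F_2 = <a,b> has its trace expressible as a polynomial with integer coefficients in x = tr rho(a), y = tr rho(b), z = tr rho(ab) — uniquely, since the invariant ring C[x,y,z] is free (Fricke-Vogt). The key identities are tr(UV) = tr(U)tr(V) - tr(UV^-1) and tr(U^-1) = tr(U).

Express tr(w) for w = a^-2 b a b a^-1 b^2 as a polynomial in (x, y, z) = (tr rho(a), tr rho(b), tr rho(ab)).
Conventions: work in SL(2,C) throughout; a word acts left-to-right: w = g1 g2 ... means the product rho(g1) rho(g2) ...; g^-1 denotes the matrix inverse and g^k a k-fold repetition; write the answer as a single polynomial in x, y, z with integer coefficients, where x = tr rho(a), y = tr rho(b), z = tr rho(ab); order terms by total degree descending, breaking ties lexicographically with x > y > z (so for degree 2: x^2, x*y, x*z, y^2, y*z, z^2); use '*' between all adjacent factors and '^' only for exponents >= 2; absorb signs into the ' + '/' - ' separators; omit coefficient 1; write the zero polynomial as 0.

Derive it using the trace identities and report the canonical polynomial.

x^3*y^3*z - x^4*y^2 - 2*x^2*y^2*z^2 - x*y^3*z + x*y*z^3 + x^4 + 3*x^2*y^2 + x^2*z^2 + y^2*z^2 - x*y*z - 4*x^2 - y^2 - z^2 + 2

so trace(b a b) = trace(b)*trace(a b) - trace(a) = y*z - x
so trace(b^2 a b) = trace(b)*trace(b a b) - trace(b a) = y^2*z - x*y - z
reduce: trace(b a b^3) = trace(b)*trace(b^2 a b) - trace(b^2 a) = y^3*z - x*y^2 - 2*y*z + x
trace(a b a b) = trace(a b)*trace(a b) - trace(1)   [split at repeated a] = z^2 - 2
trace(a b a) = trace(a)*trace(b a) - trace(b) = x*z - y
so trace(a b a b^2) = trace(b)*trace(a b a b) - trace(a b a) = y*z^2 - x*z - y
reduce: trace(b a b^3 a) = trace(b)*trace(a b a b^2) - trace(a b a b) = y^2*z^2 - x*y*z - y^2 - z^2 + 2
so trace(a^-1 b a b^3) = trace(b a b^3)*trace(a) - trace(b a b^3 a) = x*y^3*z - x^2*y^2 - y^2*z^2 - x*y*z + x^2 + y^2 + z^2 - 2
reduce: trace(b^2 a^-2 b a b) = trace(a^-1 b a b^3)*trace(a) - trace(a^-1 b a b^3 a) = x^2*y^3*z - x^3*y^2 - x*y^2*z^2 - x^2*y*z - y^3*z + x^3 + 2*x*y^2 + x*z^2 + 2*y*z - 3*x
reduce: trace(a b a b a b) = trace(b a)*trace(b a b a) - trace(b^-1 a^-1)   [split at repeated b] = z^3 - 3*z
trace(a b a b a) = trace(a)*trace(b a b a) - trace(b a b) = x*z^2 - y*z - x
reduce: trace(b a b a b^2 a) = trace(b)*trace(a b a b a b) - trace(a b a b a) = y*z^3 - x*z^2 - 2*y*z + x
trace(a^-1 b a b a b^2) = trace(b a b a b^2)*trace(a) - trace(b a b a b^2 a) = x*y^2*z^2 - x^2*y*z - y*z^3 - x*y^2 + 2*y*z + x
reduce: trace(b^2 a^-2 b a b a) = trace(a^-1 b a b a b^2)*trace(a) - trace(a^-1 b a b a b^2 a) = x^2*y^2*z^2 - x^3*y*z - x*y*z^3 - x^2*y^2 - y^2*z^2 + 3*x*y*z + x^2 + y^2 + z^2 - 2
so trace(a^-2 b a b a^-1 b^2) = trace(b^2 a^-2 b a b)*trace(a) - trace(b^2 a^-2 b a b a) = x^3*y^3*z - x^4*y^2 - 2*x^2*y^2*z^2 - x*y^3*z + x*y*z^3 + x^4 + 3*x^2*y^2 + x^2*z^2 + y^2*z^2 - x*y*z - 4*x^2 - y^2 - z^2 + 2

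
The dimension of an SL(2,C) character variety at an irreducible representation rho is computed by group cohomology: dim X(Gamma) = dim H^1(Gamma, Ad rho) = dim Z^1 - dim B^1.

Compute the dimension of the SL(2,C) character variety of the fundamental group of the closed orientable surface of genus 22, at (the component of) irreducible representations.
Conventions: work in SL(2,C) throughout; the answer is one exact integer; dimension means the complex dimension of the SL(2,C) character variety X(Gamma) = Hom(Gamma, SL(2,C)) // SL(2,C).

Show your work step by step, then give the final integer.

Gamma = pi_1(Sigma_22) = < a_1, b_1, ..., a_22, b_22 | prod [a_i, b_i] > has 2g = 44 generators and 1 relator.
A cocycle assigns one sl_2 vector per generator subject to the relator condition d_2(z) = 0: dim of the unconstrained space is 3*2g = 132.
d_2 is surjective at irreducible rho (its cokernel H^2 is dual to H^0 = 0), so dim Z^1 = 132 - 3 = 129.
dim B^1 = 3 (coboundaries, injective at irreducible rho).
dim X = dim H^1 = 129 - 3 = 126.

126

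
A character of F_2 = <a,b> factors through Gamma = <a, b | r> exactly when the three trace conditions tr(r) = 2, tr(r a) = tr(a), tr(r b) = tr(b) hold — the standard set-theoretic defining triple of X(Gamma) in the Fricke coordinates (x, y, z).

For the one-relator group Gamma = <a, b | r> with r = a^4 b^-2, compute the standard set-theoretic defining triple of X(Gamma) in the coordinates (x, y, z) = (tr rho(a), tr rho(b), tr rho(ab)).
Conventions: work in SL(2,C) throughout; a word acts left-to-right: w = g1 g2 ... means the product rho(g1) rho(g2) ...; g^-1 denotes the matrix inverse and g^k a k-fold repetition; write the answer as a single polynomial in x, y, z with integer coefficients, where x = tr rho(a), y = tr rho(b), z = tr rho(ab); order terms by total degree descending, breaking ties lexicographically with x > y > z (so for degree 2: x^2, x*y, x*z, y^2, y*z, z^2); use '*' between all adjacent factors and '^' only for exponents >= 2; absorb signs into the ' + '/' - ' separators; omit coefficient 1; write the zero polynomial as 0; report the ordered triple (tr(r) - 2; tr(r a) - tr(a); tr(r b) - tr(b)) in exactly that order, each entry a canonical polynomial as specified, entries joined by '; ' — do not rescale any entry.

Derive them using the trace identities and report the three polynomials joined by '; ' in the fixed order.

x^4*y^2 - x^3*y*z - x^4 - 3*x^2*y^2 + 2*x*y*z + 4*x^2 + y^2 - 4; x^5*y^2 - x^4*y*z - x^5 - 4*x^3*y^2 + 3*x^2*y*z + 5*x^3 + 3*x*y^2 - y*z - 6*x; x^4*y - x^3*z - 3*x^2*y + 2*x*z

tr(a^2) = tr(a) * tr(a) - tr(1) = x^2 - 2
tr(a^3) = tr(a) * tr(a^2) - tr(a) = x^3 - 3*x
tr(a^4) = tr(a) * tr(a^3) - tr(a^2) = x^4 - 4*x^2 + 2
apply: tr(a b a) = tr(a) * tr(b a) - tr(b) = x*z - y
apply: tr(a^2 b a) = tr(a) * tr(a b a) - tr(a b) = x^2*z - x*y - z
apply: tr(a^4 b) = tr(a) * tr(a^2 b a) - tr(a^2 b) = x^3*z - x^2*y - 2*x*z + y
use: tr(b^-1 a^4) = tr(a^4) * tr(b) - tr(a^4 b) = x^4*y - x^3*z - 3*x^2*y + 2*x*z + y
use: tr(a^4 b^-2) = tr(b^-1 a^4) * tr(b) - tr(b^-1 a^4 b) = x^4*y^2 - x^3*y*z - x^4 - 3*x^2*y^2 + 2*x*y*z + 4*x^2 + y^2 - 2
tr(a^5) = tr(a) * tr(a^4) - tr(a^3)  (reduce the a square) = x^5 - 5*x^3 + 5*x
tr(a^5 b) = tr(a) * tr(a^3 b a) - tr(a^3 b)  (reduce the a square) = x^4*z - x^3*y - 3*x^2*z + 2*x*y + z
apply: tr(a^5 b^-1) = tr(a^5) * tr(b) - tr(a^5 b)  (eliminate b^-1) = x^5*y - x^4*z - 4*x^3*y + 3*x^2*z + 3*x*y - z
apply: tr(a^4 b^-2 a) = tr(a^5 b^-1) * tr(b) - tr(a^5)  (eliminate b^-1) = x^5*y^2 - x^4*y*z - x^5 - 4*x^3*y^2 + 3*x^2*y*z + 5*x^3 + 3*x*y^2 - y*z - 5*x
assemble the triple (tr(r) - 2; tr(r a) - x; tr(r b) - y)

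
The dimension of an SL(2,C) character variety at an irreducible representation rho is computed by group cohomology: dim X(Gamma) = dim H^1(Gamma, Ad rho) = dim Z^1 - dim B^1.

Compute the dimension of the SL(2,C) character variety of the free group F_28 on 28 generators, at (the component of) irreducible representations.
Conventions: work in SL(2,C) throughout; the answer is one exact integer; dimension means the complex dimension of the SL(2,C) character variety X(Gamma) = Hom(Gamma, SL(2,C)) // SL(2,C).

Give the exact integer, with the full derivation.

The free group F_28: 28 generators, no relators.
A cocycle picks one sl_2 vector per generator freely, giving dim Z^1 = 3*28 = 84.
At an irreducible rho the centralizer of the image in sl_2 is 0, so the coboundary map sl_2 -> Z^1 is injective: dim B^1 = 3.
Therefore dim X = 84 - 3 = 81.

81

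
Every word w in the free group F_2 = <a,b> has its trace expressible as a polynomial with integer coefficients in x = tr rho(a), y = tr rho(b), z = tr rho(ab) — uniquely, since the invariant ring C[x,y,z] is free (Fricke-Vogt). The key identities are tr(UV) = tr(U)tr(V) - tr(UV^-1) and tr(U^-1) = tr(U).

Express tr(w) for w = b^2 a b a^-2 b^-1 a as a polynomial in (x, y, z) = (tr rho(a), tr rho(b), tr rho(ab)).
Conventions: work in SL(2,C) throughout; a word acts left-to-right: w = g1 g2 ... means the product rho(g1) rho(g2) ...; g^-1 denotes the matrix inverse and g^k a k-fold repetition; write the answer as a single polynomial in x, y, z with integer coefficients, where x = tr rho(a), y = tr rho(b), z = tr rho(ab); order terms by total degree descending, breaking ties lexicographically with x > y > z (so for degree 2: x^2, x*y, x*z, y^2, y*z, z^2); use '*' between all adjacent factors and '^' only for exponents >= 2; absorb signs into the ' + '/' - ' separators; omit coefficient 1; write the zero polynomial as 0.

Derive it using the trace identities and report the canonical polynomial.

trace(b a b) = trace(b) * trace(a b) - trace(a) = y*z - x
so trace(b^2 a b) = trace(b) * trace(b a b) - trace(b a) = y^2*z - x*y - z
so trace(a b a b) = trace(a b) * trace(a b) - trace(1) = z^2 - 2
trace(a b a) = trace(a) * trace(b a) - trace(b) = x*z - y
trace(a b^2 a b) = trace(b) * trace(a b a b) - trace(a b a) = y*z^2 - x*z - y
trace(a^2) = trace(a) * trace(a) - trace(1) = x^2 - 2
so trace(a b^2 a) = trace(b) * trace(a^2 b) - trace(a^2) = x*y*z - x^2 - y^2 + 2
trace(b a b^2 a b) = trace(b) * trace(a b^2 a b) - trace(a b^2 a) = y^2*z^2 - 2*x*y*z + x^2 - 2
so trace(a b a b a b) = trace(b a) * trace(b a b a) - trace(b^-1 a^-1) = z^3 - 3*z
so trace(a b a b a) = trace(a) * trace(b a b a) - trace(b a b) = x*z^2 - y*z - x
trace(b a b^2 a b a) = trace(b) * trace(a b a b a b) - trace(a b a b a) = y*z^3 - x*z^2 - 2*y*z + x
trace(a b^2 a b a^-1 b) = trace(b a b^2 a b) * trace(a) - trace(b a b^2 a b a) = x*y^2*z^2 - 2*x^2*y*z - y*z^3 + x^3 + x*z^2 + 2*y*z - 3*x
reduce: trace(a^-1 b^-1 a b^2 a b) = trace(a b^2 a b a^-1) * trace(b) - trace(a b^2 a b a^-1 b) = -x*y^2*z^2 + 2*x^2*y*z + y^3*z + y*z^3 - x^3 - x*y^2 - x*z^2 - 3*y*z + 3*x
trace(b^2 a b a^-2 b^-1 a) = trace(a^-1 b^-1 a b^2 a b) * trace(a) - trace(a^-1 b^-1 a b^2 a b a) = -x^2*y^2*z^2 + 2*x^3*y*z + x*y^3*z + x*y*z^3 - x^4 - x^2*y^2 - x^2*z^2 - 4*x*y*z + 4*x^2 + y^2 - 2

-x^2*y^2*z^2 + 2*x^3*y*z + x*y^3*z + x*y*z^3 - x^4 - x^2*y^2 - x^2*z^2 - 4*x*y*z + 4*x^2 + y^2 - 2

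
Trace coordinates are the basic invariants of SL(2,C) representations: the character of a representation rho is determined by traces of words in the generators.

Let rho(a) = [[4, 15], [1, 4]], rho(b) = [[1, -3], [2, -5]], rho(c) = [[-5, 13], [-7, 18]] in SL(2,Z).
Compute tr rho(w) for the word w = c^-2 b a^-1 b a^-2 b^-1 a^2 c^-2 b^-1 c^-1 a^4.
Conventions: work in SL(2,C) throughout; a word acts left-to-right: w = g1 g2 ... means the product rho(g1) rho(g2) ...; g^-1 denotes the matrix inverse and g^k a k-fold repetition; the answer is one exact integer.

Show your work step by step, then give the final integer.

rho(c^-1) = [[18, -13], [7, -5]]
... * rho(c^-1) = [[18, -13], [7, -5]]  ->  [[233, -169], [91, -66]]
... * rho(b) = [[1, -3], [2, -5]]  ->  [[-105, 146], [-41, 57]]
... * rho(a^-1) = [[4, -15], [-1, 4]]  ->  [[-566, 2159], [-221, 843]]
... * rho(b) = [[1, -3], [2, -5]]  ->  [[3752, -9097], [1465, -3552]]
... * rho(a^-1) = [[4, -15], [-1, 4]]  ->  [[24105, -92668], [9412, -36183]]
... * rho(a^-1) = [[4, -15], [-1, 4]]  ->  [[189088, -732247], [73831, -285912]]
... * rho(b^-1) = [[-5, 3], [-2, 1]]  ->  [[519054, -164983], [202669, -64419]]
... * rho(a) = [[4, 15], [1, 4]]  ->  [[1911233, 7125878], [746257, 2782359]]
... * rho(a) = [[4, 15], [1, 4]]  ->  [[14770810, 57172007], [5767387, 22323291]]
... * rho(c^-1) = [[18, -13], [7, -5]]  ->  [[666078629, -477880565], [260076003, -186592486]]
... * rho(c^-1) = [[18, -13], [7, -5]]  ->  [[8644251367, -6269619352], [3375220652, -2448025609]]
... * rho(b^-1) = [[-5, 3], [-2, 1]]  ->  [[-30682018131, 19663134749], [-11980052042, 7677636347]]
... * rho(c^-1) = [[18, -13], [7, -5]]  ->  [[-414634383115, 300550561958], [-161897482327, 117352494811]]
... * rho(a) = [[4, 15], [1, 4]]  ->  [[-1357986970502, -5017313498893], [-530237434497, -1959052255661]]
... * rho(a) = [[4, 15], [1, 4]]  ->  [[-10449261380901, -40439058553102], [-4080001993649, -15789770540099]]
... * rho(a) = [[4, 15], [1, 4]]  ->  [[-82236104076706, -318495154925923], [-32109778514695, -124359112065131]]
... * rho(a) = [[4, 15], [1, 4]]  ->  [[-647439571232747, -2507522180854282], [-252798226123911, -979083125980949]]
tr = -647439571232747 + -979083125980949 = -1626522697213696

-1626522697213696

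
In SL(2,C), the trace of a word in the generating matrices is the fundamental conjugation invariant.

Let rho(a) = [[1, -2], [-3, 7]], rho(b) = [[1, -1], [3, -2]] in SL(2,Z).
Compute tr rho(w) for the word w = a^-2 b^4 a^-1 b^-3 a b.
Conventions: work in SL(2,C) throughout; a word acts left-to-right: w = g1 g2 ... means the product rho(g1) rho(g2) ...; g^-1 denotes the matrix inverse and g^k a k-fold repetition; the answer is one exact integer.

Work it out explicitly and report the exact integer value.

-127

rho(a^-1) = [[7, 2], [3, 1]]
... * rho(a^-1) = [[7, 2], [3, 1]]  ->  [[55, 16], [24, 7]]
... * rho(b) = [[1, -1], [3, -2]]  ->  [[103, -87], [45, -38]]
... * rho(b) = [[1, -1], [3, -2]]  ->  [[-158, 71], [-69, 31]]
... * rho(b) = [[1, -1], [3, -2]]  ->  [[55, 16], [24, 7]]
... * rho(b) = [[1, -1], [3, -2]]  ->  [[103, -87], [45, -38]]
... * rho(a^-1) = [[7, 2], [3, 1]]  ->  [[460, 119], [201, 52]]
... * rho(b^-1) = [[-2, 1], [-3, 1]]  ->  [[-1277, 579], [-558, 253]]
... * rho(b^-1) = [[-2, 1], [-3, 1]]  ->  [[817, -698], [357, -305]]
... * rho(b^-1) = [[-2, 1], [-3, 1]]  ->  [[460, 119], [201, 52]]
... * rho(a) = [[1, -2], [-3, 7]]  ->  [[103, -87], [45, -38]]
... * rho(b) = [[1, -1], [3, -2]]  ->  [[-158, 71], [-69, 31]]
tr = -158 + 31 = -127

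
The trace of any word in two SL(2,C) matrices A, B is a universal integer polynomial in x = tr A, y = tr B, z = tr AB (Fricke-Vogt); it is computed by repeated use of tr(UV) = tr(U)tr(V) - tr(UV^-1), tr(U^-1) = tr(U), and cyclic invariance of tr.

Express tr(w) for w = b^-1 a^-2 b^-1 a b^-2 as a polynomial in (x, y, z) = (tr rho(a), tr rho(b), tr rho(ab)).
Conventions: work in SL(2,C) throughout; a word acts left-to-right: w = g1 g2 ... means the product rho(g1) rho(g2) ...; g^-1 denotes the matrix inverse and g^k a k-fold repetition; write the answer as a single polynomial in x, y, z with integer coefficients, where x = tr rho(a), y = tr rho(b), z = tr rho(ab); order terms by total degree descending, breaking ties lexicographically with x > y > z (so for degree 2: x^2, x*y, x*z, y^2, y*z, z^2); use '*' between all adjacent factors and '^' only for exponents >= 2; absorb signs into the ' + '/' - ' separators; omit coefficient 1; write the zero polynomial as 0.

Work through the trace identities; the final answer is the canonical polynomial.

next, trace(b^-1) = trace(b) = y
trace(b a b) = trace(b) trace(a b) - trace(a) = y*z - x
trace(b a b a) = trace(a b) trace(a b) - trace(1) = z^2 - 2
next, trace(a^-1 b a b) = trace(b a b) trace(a) - trace(b a b a) = x*y*z - x^2 - z^2 + 2
next, trace(a b^-1 a^-1 b) = trace(a^-1 b a) trace(b) - trace(a^-1 b a b) = -x*y*z + x^2 + y^2 + z^2 - 2
trace(b^-1 a^-1 b^-1 a) = trace(a b^-1 a^-1) trace(b) - trace(a b^-1 a^-1 b) = x*y*z - x^2 - z^2 + 2
trace(a^-1 b^-1 a b^-2) = trace(b^-1 a^-1 b^-1 a) trace(b) - trace(b^-1 a^-1 b^-1 a b) = x*y^2*z - x^2*y - y*z^2 + y
next, trace(b^-1 a b^-3 a^-1) = trace(a^-1 b^-1 a b^-2) trace(b) - trace(a^-1 b^-1 a b^-1) = x*y^3*z - x^2*y^2 - y^2*z^2 - x*y*z + x^2 + y^2 + z^2 - 2
trace(a b^-1) = trace(a) trace(b) - trace(a b) = x*y - z
trace(a b^-2) = trace(a b^-1) trace(b) - trace(a) = x*y^2 - y*z - x
trace(b^-3 a) = trace(a b^-2) trace(b) - trace(a b^-1) = x*y^3 - y^2*z - 2*x*y + z
and trace(b^-1 a b^-3) = trace(b^-3 a) trace(b) - trace(b^-3 a b) = x*y^4 - y^3*z - 3*x*y^2 + 2*y*z + x
and trace(b^-1 a^-2 b^-1 a b^-2) = trace(b^-1 a b^-3 a^-1) trace(a) - trace(b^-1 a b^-3) = x^2*y^3*z - x^3*y^2 - x*y^4 - x*y^2*z^2 - x^2*y*z + y^3*z + x^3 + 4*x*y^2 + x*z^2 - 2*y*z - 3*x

x^2*y^3*z - x^3*y^2 - x*y^4 - x*y^2*z^2 - x^2*y*z + y^3*z + x^3 + 4*x*y^2 + x*z^2 - 2*y*z - 3*x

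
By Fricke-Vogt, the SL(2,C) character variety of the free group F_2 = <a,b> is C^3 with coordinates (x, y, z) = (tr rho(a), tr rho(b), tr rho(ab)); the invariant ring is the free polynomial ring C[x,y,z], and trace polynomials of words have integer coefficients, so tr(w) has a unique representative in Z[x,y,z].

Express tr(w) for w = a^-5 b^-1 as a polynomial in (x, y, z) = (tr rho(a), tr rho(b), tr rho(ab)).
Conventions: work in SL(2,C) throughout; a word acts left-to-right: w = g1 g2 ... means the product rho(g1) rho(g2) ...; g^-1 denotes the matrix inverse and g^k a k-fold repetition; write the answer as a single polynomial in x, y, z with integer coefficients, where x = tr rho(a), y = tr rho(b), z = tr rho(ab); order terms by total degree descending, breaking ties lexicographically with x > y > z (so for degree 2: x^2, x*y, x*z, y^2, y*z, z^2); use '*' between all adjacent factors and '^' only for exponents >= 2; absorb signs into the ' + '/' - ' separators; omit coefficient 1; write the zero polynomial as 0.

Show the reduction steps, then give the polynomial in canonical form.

tr(a^-1) = tr(a) = x
tr(a^-1 b) = tr(b) tr(a) - tr(b a)  (eliminate a^-1) = x*y - z
use: tr(a^-1 b^-1) = tr(a^-1) tr(b) - tr(a^-1 b)  (eliminate b^-1) = z
tr(a^-2 b^-1) = tr(a^-1 b^-1) tr(a) - tr(a^-1 b^-1 a)  (eliminate a^-1) = x*z - y
use: tr(a^-1 b^-1 a^-2) = tr(a^-2 b^-1) tr(a) - tr(a^-2 b^-1 a)  (eliminate a^-1) = x^2*z - x*y - z
tr(a^-3 b^-1 a^-1) = tr(a^-1 b^-1 a^-2) tr(a) - tr(a^-1 b^-1 a^-1)  (eliminate a^-1) = x^3*z - x^2*y - 2*x*z + y
tr(a^-5 b^-1) = tr(a^-3 b^-1 a^-1) tr(a) - tr(a^-3 b^-1)  (eliminate a^-1) = x^4*z - x^3*y - 3*x^2*z + 2*x*y + z

x^4*z - x^3*y - 3*x^2*z + 2*x*y + z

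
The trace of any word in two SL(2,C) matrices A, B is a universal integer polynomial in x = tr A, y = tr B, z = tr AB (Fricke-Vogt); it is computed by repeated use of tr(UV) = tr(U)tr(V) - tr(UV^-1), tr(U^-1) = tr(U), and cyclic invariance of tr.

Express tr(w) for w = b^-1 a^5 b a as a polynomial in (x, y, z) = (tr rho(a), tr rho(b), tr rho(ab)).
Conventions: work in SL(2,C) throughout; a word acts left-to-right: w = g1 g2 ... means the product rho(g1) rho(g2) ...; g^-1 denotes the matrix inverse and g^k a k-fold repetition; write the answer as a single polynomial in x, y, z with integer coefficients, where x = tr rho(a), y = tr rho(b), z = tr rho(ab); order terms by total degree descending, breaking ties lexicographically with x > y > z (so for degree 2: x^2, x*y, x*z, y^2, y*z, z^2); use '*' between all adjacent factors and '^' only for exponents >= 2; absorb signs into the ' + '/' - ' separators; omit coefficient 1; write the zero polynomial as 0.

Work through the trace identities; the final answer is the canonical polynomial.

tr(b a^2) = tr(a)*tr(b a) - tr(b)  (reduce the a square) = x*z - y
apply: tr(a b a^2) = tr(a)*tr(b a^2) - tr(b a)  (reduce the a square) = x^2*z - x*y - z
tr(a^3 b a) = tr(a)*tr(a b a^2) - tr(a b a)  (reduce the a square) = x^3*z - x^2*y - 2*x*z + y
apply: tr(a b a^4) = tr(a)*tr(a^3 b a) - tr(a^3 b)  (reduce the a square) = x^4*z - x^3*y - 3*x^2*z + 2*x*y + z
tr(a^5 b a) = tr(a)*tr(a b a^4) - tr(a b a^3)  (reduce the a square) = x^5*z - x^4*y - 4*x^3*z + 3*x^2*y + 3*x*z - y
use: tr(b a b a) = tr(b a)*tr(b a) - tr(1)  (split on b) = z^2 - 2
use: tr(b a b) = tr(b)*tr(a b) - tr(a)  (reduce the b square) = y*z - x
apply: tr(a b a b a) = tr(a)*tr(b a b a) - tr(b a b)  (reduce the a square) = x*z^2 - y*z - x
apply: tr(a^2 b a b a) = tr(a)*tr(a b a b a) - tr(a b a b)  (reduce the a square) = x^2*z^2 - x*y*z - x^2 - z^2 + 2
tr(b a b a^4) = tr(a)*tr(a^2 b a b a) - tr(a^2 b a b)  (reduce the a square) = x^3*z^2 - x^2*y*z - x^3 - 2*x*z^2 + y*z + 3*x
apply: tr(a^5 b a b) = tr(a)*tr(b a b a^4) - tr(b a b a^3)  (reduce the a square) = x^4*z^2 - x^3*y*z - x^4 - 3*x^2*z^2 + 2*x*y*z + 4*x^2 + z^2 - 2
tr(b^-1 a^5 b a) = tr(a^5 b a)*tr(b) - tr(a^5 b a b)  (eliminate b^-1) = x^5*y*z - x^4*y^2 - x^4*z^2 - 3*x^3*y*z + x^4 + 3*x^2*y^2 + 3*x^2*z^2 + x*y*z - 4*x^2 - y^2 - z^2 + 2

x^5*y*z - x^4*y^2 - x^4*z^2 - 3*x^3*y*z + x^4 + 3*x^2*y^2 + 3*x^2*z^2 + x*y*z - 4*x^2 - y^2 - z^2 + 2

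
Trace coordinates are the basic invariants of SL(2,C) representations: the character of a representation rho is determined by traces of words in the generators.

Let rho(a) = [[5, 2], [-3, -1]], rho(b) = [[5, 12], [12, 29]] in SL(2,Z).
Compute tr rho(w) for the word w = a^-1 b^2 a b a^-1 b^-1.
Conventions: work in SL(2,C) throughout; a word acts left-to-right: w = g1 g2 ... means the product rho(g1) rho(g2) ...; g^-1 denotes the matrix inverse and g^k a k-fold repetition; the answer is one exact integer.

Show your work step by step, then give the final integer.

1963564

rho(a^-1) = [[-1, -2], [3, 5]]
... * rho(b) = [[5, 12], [12, 29]]  ->  [[-29, -70], [75, 181]]
... * rho(b) = [[5, 12], [12, 29]]  ->  [[-985, -2378], [2547, 6149]]
... * rho(a) = [[5, 2], [-3, -1]]  ->  [[2209, 408], [-5712, -1055]]
... * rho(b) = [[5, 12], [12, 29]]  ->  [[15941, 38340], [-41220, -99139]]
... * rho(a^-1) = [[-1, -2], [3, 5]]  ->  [[99079, 159818], [-256197, -413255]]
... * rho(b^-1) = [[29, -12], [-12, 5]]  ->  [[955475, -389858], [-2470653, 1008089]]
tr = 955475 + 1008089 = 1963564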